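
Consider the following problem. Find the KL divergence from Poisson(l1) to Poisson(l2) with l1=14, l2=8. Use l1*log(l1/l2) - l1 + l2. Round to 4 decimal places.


KL divergence for Poisson:
KL = l1*log(l1/l2) - l1 + l2.
l1 = 14, l2 = 8.
log(14/8) = 0.559616.
l1*log(l1/l2) = 14 * 0.559616 = 7.834621.
KL = 7.834621 - 14 + 8 = 1.8346

1.8346


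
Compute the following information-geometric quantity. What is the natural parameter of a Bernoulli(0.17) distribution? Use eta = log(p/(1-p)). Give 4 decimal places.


Natural parameter for Bernoulli: eta = log(p/(1-p)).
p = 0.17, 1-p = 0.83.
p/(1-p) = 0.204819.
eta = log(0.204819) = -1.5856

-1.5856


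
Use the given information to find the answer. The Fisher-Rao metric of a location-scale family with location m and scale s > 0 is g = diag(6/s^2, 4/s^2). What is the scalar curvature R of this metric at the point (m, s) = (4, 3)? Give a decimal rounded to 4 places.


The metric has the form g = (A dm^2 + B ds^2)/s^2 with A = 6, B = 4.
Substitute u = sqrt(A/B)*m: g = B*(du^2 + ds^2)/s^2, i.e. B times the
Poincare upper half-plane metric, which has constant Gaussian curvature -1.
Scaling a 2D metric by a constant c divides the Gaussian curvature by c,
so K = -1/B = -1/(4) = -0.2500 everywhere (the point (m, s) = (4, 3) is irrelevant:
the curvature is constant).
Scalar curvature in dimension 2: R = 2K = -2/(4) = -0.5000.

-0.5000


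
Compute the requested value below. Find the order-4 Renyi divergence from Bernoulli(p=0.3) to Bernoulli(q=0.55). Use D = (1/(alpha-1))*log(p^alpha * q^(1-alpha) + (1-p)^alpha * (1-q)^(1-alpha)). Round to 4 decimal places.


Renyi divergence of order alpha between Bernoulli distributions:
D = (1/(alpha-1))*log(p^alpha * q^(1-alpha) + (1-p)^alpha * (1-q)^(1-alpha)).
alpha = 4, p = 0.3, q = 0.55.
p^alpha * q^(1-alpha) = 0.3^4 * 0.55^-3 = 0.048685.
(1-p)^alpha * (1-q)^(1-alpha) = 0.7^4 * 0.45^-3 = 2.634842.
sum = 0.048685 + 2.634842 = 2.683527.
D = (1/3)*log(2.683527) = 0.3290

0.3290


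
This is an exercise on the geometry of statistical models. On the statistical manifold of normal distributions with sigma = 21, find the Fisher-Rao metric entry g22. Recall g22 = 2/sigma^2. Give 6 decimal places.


For the 2-parameter normal family, the Fisher metric has:
  g11 = 1/sigma^2, g22 = 2/sigma^2.
sigma = 21, sigma^2 = 441.
g22 = 0.004535

0.004535


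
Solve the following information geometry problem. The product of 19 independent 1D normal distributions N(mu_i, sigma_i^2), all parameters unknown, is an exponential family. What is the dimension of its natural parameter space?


Exponential family dimension calculation:
Each univariate normal has two natural parameters (mu/sigma^2 and -1/(2 sigma^2)).
With 19 independent components, dim = 2 * 19 = 38.

38


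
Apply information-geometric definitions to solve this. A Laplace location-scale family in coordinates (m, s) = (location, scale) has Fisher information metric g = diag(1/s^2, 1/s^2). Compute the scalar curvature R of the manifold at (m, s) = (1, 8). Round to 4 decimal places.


The metric has the form g = (A dm^2 + B ds^2)/s^2 with A = 1, B = 1.
Substitute u = sqrt(A/B)*m: g = B*(du^2 + ds^2)/s^2, i.e. B times the
Poincare upper half-plane metric, which has constant Gaussian curvature -1.
Scaling a 2D metric by a constant c divides the Gaussian curvature by c,
so K = -1/B = -1/(1) = -1.0000 everywhere (the point (m, s) = (1, 8) is irrelevant:
the curvature is constant).
Scalar curvature in dimension 2: R = 2K = -2/(1) = -2.0000.

-2.0000


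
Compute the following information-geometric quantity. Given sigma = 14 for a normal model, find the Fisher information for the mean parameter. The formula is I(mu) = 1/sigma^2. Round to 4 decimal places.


The Fisher information for the mean of a normal distribution is I(mu) = 1/sigma^2.
sigma = 14, so sigma^2 = 196.
I(mu) = 1/196 = 0.0051

0.0051


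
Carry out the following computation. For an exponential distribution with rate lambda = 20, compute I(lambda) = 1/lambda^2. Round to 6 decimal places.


Fisher information for exponential: I(lambda) = 1/lambda^2.
lambda = 20, lambda^2 = 400.
I = 1/400 = 0.002500

0.002500


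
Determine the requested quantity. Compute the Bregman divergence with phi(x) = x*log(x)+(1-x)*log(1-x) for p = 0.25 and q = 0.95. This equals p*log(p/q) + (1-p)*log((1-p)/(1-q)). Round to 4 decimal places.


Bregman divergence with negative entropy generator:
D = p*log(p/q) + (1-p)*log((1-p)/(1-q)).
p = 0.25, q = 0.95.
p*log(p/q) = 0.25*log(0.25/0.95) = -0.33375.
(1-p)*log((1-p)/(1-q)) = 0.75*log(0.75/0.05) = 2.031038.
D = -0.33375 + 2.031038 = 1.6973

1.6973


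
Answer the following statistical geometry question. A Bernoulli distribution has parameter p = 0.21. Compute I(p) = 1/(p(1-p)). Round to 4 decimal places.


For Bernoulli(p), Fisher information is I(p) = 1/(p*(1-p)).
p = 0.21, 1-p = 0.79.
p*(1-p) = 0.1659.
I(p) = 1/0.1659 = 6.0277

6.0277


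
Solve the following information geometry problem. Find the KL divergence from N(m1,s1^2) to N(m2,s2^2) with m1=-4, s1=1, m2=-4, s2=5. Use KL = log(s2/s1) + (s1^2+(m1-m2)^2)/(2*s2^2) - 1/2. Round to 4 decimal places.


KL divergence between normal distributions:
KL = log(s2/s1) + (s1^2 + (m1-m2)^2)/(2*s2^2) - 1/2.
log(5/1) = 1.609438.
(1^2 + (-4--4)^2)/(2*5^2) = (1 + 0)/50 = 0.02.
KL = 1.609438 + 0.02 - 0.5 = 1.1294

1.1294


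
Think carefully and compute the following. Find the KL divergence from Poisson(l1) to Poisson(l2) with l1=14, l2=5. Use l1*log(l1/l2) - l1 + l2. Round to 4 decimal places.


KL divergence for Poisson:
KL = l1*log(l1/l2) - l1 + l2.
l1 = 14, l2 = 5.
log(14/5) = 1.029619.
l1*log(l1/l2) = 14 * 1.029619 = 14.414672.
KL = 14.414672 - 14 + 5 = 5.4147

5.4147


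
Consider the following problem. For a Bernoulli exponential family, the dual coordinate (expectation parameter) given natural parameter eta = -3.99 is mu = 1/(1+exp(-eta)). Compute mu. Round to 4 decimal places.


Dual coordinate (expectation parameter) for Bernoulli:
mu = 1/(1+exp(-eta)).
eta = -3.99.
exp(-eta) = exp(3.99) = 54.054889.
mu = 1/(1+54.054889) = 0.0182

0.0182


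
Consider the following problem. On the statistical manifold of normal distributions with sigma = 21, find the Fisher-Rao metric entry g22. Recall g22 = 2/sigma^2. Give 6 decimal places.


For the 2-parameter normal family, the Fisher metric has:
  g11 = 1/sigma^2, g22 = 2/sigma^2.
sigma = 21, sigma^2 = 441.
g22 = 0.004535

0.004535


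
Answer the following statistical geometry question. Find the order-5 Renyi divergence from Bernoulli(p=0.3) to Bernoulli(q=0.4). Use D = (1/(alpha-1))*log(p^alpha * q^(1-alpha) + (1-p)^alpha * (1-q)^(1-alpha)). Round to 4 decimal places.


Renyi divergence of order alpha between Bernoulli distributions:
D = (1/(alpha-1))*log(p^alpha * q^(1-alpha) + (1-p)^alpha * (1-q)^(1-alpha)).
alpha = 5, p = 0.3, q = 0.4.
p^alpha * q^(1-alpha) = 0.3^5 * 0.4^-4 = 0.094922.
(1-p)^alpha * (1-q)^(1-alpha) = 0.7^5 * 0.6^-4 = 1.296836.
sum = 0.094922 + 1.296836 = 1.391758.
D = (1/4)*log(1.391758) = 0.0826

0.0826


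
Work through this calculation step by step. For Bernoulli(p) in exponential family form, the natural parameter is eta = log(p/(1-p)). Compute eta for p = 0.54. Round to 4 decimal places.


Natural parameter for Bernoulli: eta = log(p/(1-p)).
p = 0.54, 1-p = 0.46.
p/(1-p) = 1.173913.
eta = log(1.173913) = 0.1603

0.1603


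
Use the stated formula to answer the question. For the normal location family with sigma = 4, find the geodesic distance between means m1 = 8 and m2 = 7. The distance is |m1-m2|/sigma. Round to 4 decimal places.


On the fixed-variance normal subfamily, geodesic distance = |m1-m2|/sigma.
|8 - 7| = 1.
sigma = 4.
d = 1/4 = 0.2500

0.2500


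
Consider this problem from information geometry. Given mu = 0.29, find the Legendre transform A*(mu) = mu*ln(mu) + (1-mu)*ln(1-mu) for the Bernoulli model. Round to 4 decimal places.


Legendre transform for Bernoulli:
A*(mu) = mu*log(mu) + (1-mu)*log(1-mu).
mu = 0.29, 1-mu = 0.71.
mu*log(mu) = 0.29*log(0.29) = -0.358984.
(1-mu)*log(1-mu) = 0.71*log(0.71) = -0.243168.
A* = -0.358984 + -0.243168 = -0.6022

-0.6022


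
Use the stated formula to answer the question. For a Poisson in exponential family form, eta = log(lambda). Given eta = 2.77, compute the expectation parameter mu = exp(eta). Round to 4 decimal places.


Expectation parameter for Poisson exponential family:
mu = exp(eta).
eta = 2.77.
mu = exp(2.77) = 15.9586

15.9586


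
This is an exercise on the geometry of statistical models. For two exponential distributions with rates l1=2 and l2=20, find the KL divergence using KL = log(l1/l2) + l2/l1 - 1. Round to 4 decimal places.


KL divergence for exponential family:
KL = log(l1/l2) + l2/l1 - 1.
log(2/20) = -2.302585.
20/2 = 10.0.
KL = -2.302585 + 10.0 - 1 = 6.6974

6.6974


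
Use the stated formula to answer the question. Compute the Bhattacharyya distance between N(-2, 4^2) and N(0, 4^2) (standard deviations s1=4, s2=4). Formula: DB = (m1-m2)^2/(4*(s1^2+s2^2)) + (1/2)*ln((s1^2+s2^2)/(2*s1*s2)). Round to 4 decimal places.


Bhattacharyya distance between two Gaussians:
DB = (m1-m2)^2/(4*(s1^2+s2^2)) + (1/2)*ln((s1^2+s2^2)/(2*s1*s2)).
(m1-m2)^2 = (-2)^2 = 4.
s1^2+s2^2 = 16 + 16 = 32.
term1 = 4/128 = 0.03125.
term2 = 0.5*ln(32/32.0) = 0.0.
DB = 0.03125 + 0.0 = 0.0313

0.0313


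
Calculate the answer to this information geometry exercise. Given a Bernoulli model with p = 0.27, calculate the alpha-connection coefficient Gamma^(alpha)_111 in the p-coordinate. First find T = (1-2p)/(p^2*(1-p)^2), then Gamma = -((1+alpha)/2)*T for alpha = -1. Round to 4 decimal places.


Skewness (Amari-Chentsov) tensor: T = (1-2p)/(p^2*(1-p)^2).
p = 0.27, 1-2p = 0.46, p^2 = 0.0729, (1-p)^2 = 0.5329.
T = 0.46/(0.0729 * 0.5329) = 11.840896.
In the p-coordinate, Gamma^(alpha) = Gamma^(0) - (alpha/2)*T with Gamma^(0) = (1/2)*g'(p) = -T/2,
so Gamma^(alpha) = -((1+alpha)/2)*T.
alpha = -1, -(1+alpha)/2 = 0.0.
Gamma = 0.0 * 11.840896 = 0.0000

0.0000


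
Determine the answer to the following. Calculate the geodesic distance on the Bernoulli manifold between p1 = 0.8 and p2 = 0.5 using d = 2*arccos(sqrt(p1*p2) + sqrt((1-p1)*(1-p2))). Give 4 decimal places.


Geodesic distance on Bernoulli manifold:
d(p1,p2) = 2*arccos(sqrt(p1*p2) + sqrt((1-p1)*(1-p2))).
sqrt(p1*p2) = sqrt(0.8*0.5) = 0.632456.
sqrt((1-p1)*(1-p2)) = sqrt(0.2*0.5) = 0.316228.
arg = 0.632456 + 0.316228 = 0.948683.
d = 2*arccos(0.948683) = 0.6435

0.6435


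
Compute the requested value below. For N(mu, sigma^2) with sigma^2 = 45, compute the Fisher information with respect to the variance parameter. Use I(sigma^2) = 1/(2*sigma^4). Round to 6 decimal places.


Fisher information for variance: I(sigma^2) = 1/(2*sigma^4).
sigma^2 = 45, so sigma^4 = 2025.
I = 1/(2*2025) = 1/4050 = 0.000247

0.000247


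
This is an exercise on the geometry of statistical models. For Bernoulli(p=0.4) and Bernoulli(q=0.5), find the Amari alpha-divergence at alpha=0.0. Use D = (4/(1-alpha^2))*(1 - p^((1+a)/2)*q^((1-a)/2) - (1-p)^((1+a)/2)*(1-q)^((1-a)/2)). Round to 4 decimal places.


Amari alpha-divergence:
D = (4/(1-alpha^2))*(1 - p^((1+a)/2)*q^((1-a)/2) - (1-p)^((1+a)/2)*(1-q)^((1-a)/2)).
alpha = 0.0, p = 0.4, q = 0.5.
e1 = (1+alpha)/2 = 0.5, e2 = (1-alpha)/2 = 0.5.
t1 = p^e1 * q^e2 = 0.4^0.5 * 0.5^0.5 = 0.447214.
t2 = (1-p)^e1 * (1-q)^e2 = 0.6^0.5 * 0.5^0.5 = 0.547723.
4/(1-alpha^2) = 4.0.
D = 4.0*(1 - 0.447214 - 0.547723) = 0.0203

0.0203


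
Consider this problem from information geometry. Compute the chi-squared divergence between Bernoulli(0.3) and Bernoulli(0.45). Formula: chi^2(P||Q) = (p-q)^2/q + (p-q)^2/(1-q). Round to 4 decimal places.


Chi-squared divergence between Bernoulli distributions:
chi^2 = (p-q)^2/q + (p-q)^2/(1-q).
p = 0.3, q = 0.45, p-q = -0.15.
(p-q)^2 = 0.0225.
term1 = 0.0225/0.45 = 0.05.
term2 = 0.0225/0.55 = 0.040909.
chi^2 = 0.05 + 0.040909 = 0.0909

0.0909


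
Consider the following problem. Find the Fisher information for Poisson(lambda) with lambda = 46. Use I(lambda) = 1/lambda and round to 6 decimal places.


Fisher information for Poisson: I(lambda) = 1/lambda.
lambda = 46.
I(lambda) = 1/46 = 0.021739

0.021739


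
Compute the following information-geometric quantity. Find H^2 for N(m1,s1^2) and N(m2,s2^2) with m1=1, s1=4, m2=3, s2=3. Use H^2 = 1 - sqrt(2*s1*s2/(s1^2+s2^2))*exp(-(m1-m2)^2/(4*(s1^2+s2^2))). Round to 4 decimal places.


Squared Hellinger distance for Gaussians:
H^2 = 1 - sqrt(2*s1*s2/(s1^2+s2^2)) * exp(-(m1-m2)^2/(4*(s1^2+s2^2))).
s1^2 = 16, s2^2 = 9, s1^2+s2^2 = 25.
sqrt(2*4*3/(25)) = 0.979796.
(m1-m2)^2 = (-2)^2 = 4.
exp(-4/(4*25)) = exp(-0.04) = 0.960789.
H^2 = 1 - 0.979796*0.960789 = 0.0586

0.0586


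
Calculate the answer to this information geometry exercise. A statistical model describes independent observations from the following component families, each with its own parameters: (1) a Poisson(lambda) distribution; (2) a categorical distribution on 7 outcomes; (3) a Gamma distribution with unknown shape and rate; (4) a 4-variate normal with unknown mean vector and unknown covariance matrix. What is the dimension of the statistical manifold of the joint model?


The dimension of a statistical manifold equals the number of free
(independent) real parameters of the model. For a product of independent
blocks the parameter counts add.
- Poisson (lambda): 1.
- categorical on 7 outcomes (probabilities sum to 1): 7-1 = 6.
- Gamma (shape, rate): 2.
- 4-variate normal: 4 (mean) + 4*5/2 = 10 (symmetric covariance) = 14.
Total = 1 + 6 + 2 + 14 = 23.
Dimension = 23

23


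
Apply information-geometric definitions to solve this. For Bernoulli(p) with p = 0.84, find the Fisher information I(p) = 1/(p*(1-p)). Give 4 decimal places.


For Bernoulli(p), Fisher information is I(p) = 1/(p*(1-p)).
p = 0.84, 1-p = 0.16.
p*(1-p) = 0.1344.
I(p) = 1/0.1344 = 7.4405

7.4405


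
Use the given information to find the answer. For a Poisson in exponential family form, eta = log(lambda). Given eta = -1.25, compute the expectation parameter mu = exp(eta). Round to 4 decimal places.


Expectation parameter for Poisson exponential family:
mu = exp(eta).
eta = -1.25.
mu = exp(-1.25) = 0.2865

0.2865


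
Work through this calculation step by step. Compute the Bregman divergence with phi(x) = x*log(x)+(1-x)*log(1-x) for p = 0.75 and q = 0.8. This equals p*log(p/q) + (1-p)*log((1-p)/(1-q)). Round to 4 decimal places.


Bregman divergence with negative entropy generator:
D = p*log(p/q) + (1-p)*log((1-p)/(1-q)).
p = 0.75, q = 0.8.
p*log(p/q) = 0.75*log(0.75/0.8) = -0.048404.
(1-p)*log((1-p)/(1-q)) = 0.25*log(0.25/0.2) = 0.055786.
D = -0.048404 + 0.055786 = 0.0074

0.0074


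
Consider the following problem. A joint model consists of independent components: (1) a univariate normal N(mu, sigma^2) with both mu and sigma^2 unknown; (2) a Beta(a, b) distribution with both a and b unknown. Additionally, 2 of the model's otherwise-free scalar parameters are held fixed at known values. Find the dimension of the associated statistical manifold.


The dimension of a statistical manifold equals the number of free
(independent) real parameters of the model. For a product of independent
blocks the parameter counts add.
- normal (mu, sigma^2): 2.
- Beta (a, b): 2.
Total = 2 + 2 = 4.
2 parameter(s) fixed at known values: 4 - 2 = 2.
Dimension = 2

2


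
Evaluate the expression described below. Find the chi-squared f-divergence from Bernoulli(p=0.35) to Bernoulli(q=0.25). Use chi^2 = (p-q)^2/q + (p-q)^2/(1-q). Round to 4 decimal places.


Chi-squared divergence between Bernoulli distributions:
chi^2 = (p-q)^2/q + (p-q)^2/(1-q).
p = 0.35, q = 0.25, p-q = 0.1.
(p-q)^2 = 0.01.
term1 = 0.01/0.25 = 0.04.
term2 = 0.01/0.75 = 0.013333.
chi^2 = 0.04 + 0.013333 = 0.0533

0.0533


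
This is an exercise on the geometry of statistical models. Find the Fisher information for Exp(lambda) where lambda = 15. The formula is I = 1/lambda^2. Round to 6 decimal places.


Fisher information for exponential: I(lambda) = 1/lambda^2.
lambda = 15, lambda^2 = 225.
I = 1/225 = 0.004444

0.004444


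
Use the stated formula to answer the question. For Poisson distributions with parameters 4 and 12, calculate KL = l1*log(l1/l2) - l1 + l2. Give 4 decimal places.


KL divergence for Poisson:
KL = l1*log(l1/l2) - l1 + l2.
l1 = 4, l2 = 12.
log(4/12) = -1.098612.
l1*log(l1/l2) = 4 * -1.098612 = -4.394449.
KL = -4.394449 - 4 + 12 = 3.6056

3.6056


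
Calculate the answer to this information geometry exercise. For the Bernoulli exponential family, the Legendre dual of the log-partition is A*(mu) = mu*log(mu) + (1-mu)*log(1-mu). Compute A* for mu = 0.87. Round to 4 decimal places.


Legendre transform for Bernoulli:
A*(mu) = mu*log(mu) + (1-mu)*log(1-mu).
mu = 0.87, 1-mu = 0.13.
mu*log(mu) = 0.87*log(0.87) = -0.121158.
(1-mu)*log(1-mu) = 0.13*log(0.13) = -0.265229.
A* = -0.121158 + -0.265229 = -0.3864

-0.3864


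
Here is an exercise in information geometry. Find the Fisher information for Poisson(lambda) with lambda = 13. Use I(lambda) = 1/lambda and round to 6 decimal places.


Fisher information for Poisson: I(lambda) = 1/lambda.
lambda = 13.
I(lambda) = 1/13 = 0.076923

0.076923


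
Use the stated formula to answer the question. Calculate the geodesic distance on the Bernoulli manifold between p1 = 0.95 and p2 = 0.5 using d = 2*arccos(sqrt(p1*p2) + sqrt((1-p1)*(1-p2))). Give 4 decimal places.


Geodesic distance on Bernoulli manifold:
d(p1,p2) = 2*arccos(sqrt(p1*p2) + sqrt((1-p1)*(1-p2))).
sqrt(p1*p2) = sqrt(0.95*0.5) = 0.689202.
sqrt((1-p1)*(1-p2)) = sqrt(0.05*0.5) = 0.158114.
arg = 0.689202 + 0.158114 = 0.847316.
d = 2*arccos(0.847316) = 1.1198

1.1198


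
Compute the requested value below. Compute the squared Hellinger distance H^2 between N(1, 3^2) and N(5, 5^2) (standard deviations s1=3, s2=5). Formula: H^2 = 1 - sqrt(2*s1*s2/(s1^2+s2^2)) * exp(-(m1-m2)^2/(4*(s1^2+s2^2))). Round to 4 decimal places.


Squared Hellinger distance for Gaussians:
H^2 = 1 - sqrt(2*s1*s2/(s1^2+s2^2)) * exp(-(m1-m2)^2/(4*(s1^2+s2^2))).
s1^2 = 9, s2^2 = 25, s1^2+s2^2 = 34.
sqrt(2*3*5/(34)) = 0.939336.
(m1-m2)^2 = (-4)^2 = 16.
exp(-16/(4*34)) = exp(-0.117647) = 0.88901.
H^2 = 1 - 0.939336*0.88901 = 0.1649

0.1649


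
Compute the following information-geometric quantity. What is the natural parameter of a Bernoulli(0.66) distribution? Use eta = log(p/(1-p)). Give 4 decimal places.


Natural parameter for Bernoulli: eta = log(p/(1-p)).
p = 0.66, 1-p = 0.34.
p/(1-p) = 1.941176.
eta = log(1.941176) = 0.6633

0.6633


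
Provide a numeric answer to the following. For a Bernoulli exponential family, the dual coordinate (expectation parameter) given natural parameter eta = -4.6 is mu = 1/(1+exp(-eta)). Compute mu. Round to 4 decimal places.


Dual coordinate (expectation parameter) for Bernoulli:
mu = 1/(1+exp(-eta)).
eta = -4.6.
exp(-eta) = exp(4.6) = 99.484316.
mu = 1/(1+99.484316) = 0.0100

0.0100


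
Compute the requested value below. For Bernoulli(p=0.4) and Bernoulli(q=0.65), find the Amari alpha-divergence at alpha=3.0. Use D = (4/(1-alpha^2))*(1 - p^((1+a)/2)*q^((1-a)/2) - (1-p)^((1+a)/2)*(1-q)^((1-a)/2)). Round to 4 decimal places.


Amari alpha-divergence:
D = (4/(1-alpha^2))*(1 - p^((1+a)/2)*q^((1-a)/2) - (1-p)^((1+a)/2)*(1-q)^((1-a)/2)).
alpha = 3.0, p = 0.4, q = 0.65.
e1 = (1+alpha)/2 = 2.0, e2 = (1-alpha)/2 = -1.0.
t1 = p^e1 * q^e2 = 0.4^2.0 * 0.65^-1.0 = 0.246154.
t2 = (1-p)^e1 * (1-q)^e2 = 0.6^2.0 * 0.35^-1.0 = 1.028571.
4/(1-alpha^2) = -0.5.
D = -0.5*(1 - 0.246154 - 1.028571) = 0.1374

0.1374


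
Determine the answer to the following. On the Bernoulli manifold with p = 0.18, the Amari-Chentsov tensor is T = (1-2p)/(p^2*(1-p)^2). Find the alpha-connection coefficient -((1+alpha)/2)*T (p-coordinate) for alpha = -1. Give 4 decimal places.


Skewness (Amari-Chentsov) tensor: T = (1-2p)/(p^2*(1-p)^2).
p = 0.18, 1-2p = 0.64, p^2 = 0.0324, (1-p)^2 = 0.6724.
T = 0.64/(0.0324 * 0.6724) = 29.376988.
In the p-coordinate, Gamma^(alpha) = Gamma^(0) - (alpha/2)*T with Gamma^(0) = (1/2)*g'(p) = -T/2,
so Gamma^(alpha) = -((1+alpha)/2)*T.
alpha = -1, -(1+alpha)/2 = 0.0.
Gamma = 0.0 * 29.376988 = 0.0000

0.0000


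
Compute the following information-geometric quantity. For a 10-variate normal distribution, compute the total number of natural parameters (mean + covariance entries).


Exponential family dimension calculation:
For 10-dim MVN: mean has 10 params, covariance has 10*11/2 = 55 unique entries.
Total dim = 10 + 55 = 65.

65


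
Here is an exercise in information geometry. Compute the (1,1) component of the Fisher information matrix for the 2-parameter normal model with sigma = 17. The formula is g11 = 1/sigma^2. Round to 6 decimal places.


For the 2-parameter normal family, the Fisher metric has:
  g11 = 1/sigma^2, g22 = 2/sigma^2.
sigma = 17, sigma^2 = 289.
g11 = 0.003460

0.003460


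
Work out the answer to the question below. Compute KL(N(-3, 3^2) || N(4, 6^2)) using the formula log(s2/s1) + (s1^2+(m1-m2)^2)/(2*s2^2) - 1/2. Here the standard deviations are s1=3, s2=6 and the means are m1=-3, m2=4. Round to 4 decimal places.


KL divergence between normal distributions:
KL = log(s2/s1) + (s1^2 + (m1-m2)^2)/(2*s2^2) - 1/2.
log(6/3) = 0.693147.
(3^2 + (-3-4)^2)/(2*6^2) = (9 + 49)/72 = 0.805556.
KL = 0.693147 + 0.805556 - 0.5 = 0.9987

0.9987


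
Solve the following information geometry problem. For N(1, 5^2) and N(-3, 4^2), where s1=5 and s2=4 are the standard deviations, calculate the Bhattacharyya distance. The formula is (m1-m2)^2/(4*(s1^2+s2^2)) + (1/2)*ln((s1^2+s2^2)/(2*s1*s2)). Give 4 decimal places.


Bhattacharyya distance between two Gaussians:
DB = (m1-m2)^2/(4*(s1^2+s2^2)) + (1/2)*ln((s1^2+s2^2)/(2*s1*s2)).
(m1-m2)^2 = (4)^2 = 16.
s1^2+s2^2 = 25 + 16 = 41.
term1 = 16/164 = 0.097561.
term2 = 0.5*ln(41/40.0) = 0.012346.
DB = 0.097561 + 0.012346 = 0.1099

0.1099


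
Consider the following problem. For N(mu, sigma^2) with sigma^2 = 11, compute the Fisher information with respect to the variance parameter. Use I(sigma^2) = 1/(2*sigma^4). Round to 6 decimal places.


Fisher information for variance: I(sigma^2) = 1/(2*sigma^4).
sigma^2 = 11, so sigma^4 = 121.
I = 1/(2*121) = 1/242 = 0.004132

0.004132


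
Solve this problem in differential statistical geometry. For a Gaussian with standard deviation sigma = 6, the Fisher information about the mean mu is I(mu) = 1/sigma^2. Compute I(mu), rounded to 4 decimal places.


The Fisher information for the mean of a normal distribution is I(mu) = 1/sigma^2.
sigma = 6, so sigma^2 = 36.
I(mu) = 1/36 = 0.0278

0.0278


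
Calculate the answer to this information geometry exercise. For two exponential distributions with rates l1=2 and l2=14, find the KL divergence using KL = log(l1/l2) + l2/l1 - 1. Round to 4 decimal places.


KL divergence for exponential family:
KL = log(l1/l2) + l2/l1 - 1.
log(2/14) = -1.94591.
14/2 = 7.0.
KL = -1.94591 + 7.0 - 1 = 4.0541

4.0541


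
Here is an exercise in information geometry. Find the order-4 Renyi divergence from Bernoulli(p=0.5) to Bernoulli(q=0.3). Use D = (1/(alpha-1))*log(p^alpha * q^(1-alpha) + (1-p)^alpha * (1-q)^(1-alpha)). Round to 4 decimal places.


Renyi divergence of order alpha between Bernoulli distributions:
D = (1/(alpha-1))*log(p^alpha * q^(1-alpha) + (1-p)^alpha * (1-q)^(1-alpha)).
alpha = 4, p = 0.5, q = 0.3.
p^alpha * q^(1-alpha) = 0.5^4 * 0.3^-3 = 2.314815.
(1-p)^alpha * (1-q)^(1-alpha) = 0.5^4 * 0.7^-3 = 0.182216.
sum = 2.314815 + 0.182216 = 2.497031.
D = (1/3)*log(2.497031) = 0.3050

0.3050


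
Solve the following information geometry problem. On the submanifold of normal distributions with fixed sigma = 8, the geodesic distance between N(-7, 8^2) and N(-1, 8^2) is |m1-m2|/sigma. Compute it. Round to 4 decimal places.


On the fixed-variance normal subfamily, geodesic distance = |m1-m2|/sigma.
|-7 - -1| = 6.
sigma = 8.
d = 6/8 = 0.7500

0.7500


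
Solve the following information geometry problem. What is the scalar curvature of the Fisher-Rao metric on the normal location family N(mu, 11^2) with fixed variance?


This family has a single free parameter, so its statistical manifold
is 1-dimensional. The Riemann curvature tensor of any 1-dimensional
Riemannian manifold vanishes identically, so R = 0.

0


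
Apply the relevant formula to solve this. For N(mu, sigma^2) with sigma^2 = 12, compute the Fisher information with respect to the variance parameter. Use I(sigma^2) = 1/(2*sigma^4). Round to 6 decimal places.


Fisher information for variance: I(sigma^2) = 1/(2*sigma^4).
sigma^2 = 12, so sigma^4 = 144.
I = 1/(2*144) = 1/288 = 0.003472

0.003472


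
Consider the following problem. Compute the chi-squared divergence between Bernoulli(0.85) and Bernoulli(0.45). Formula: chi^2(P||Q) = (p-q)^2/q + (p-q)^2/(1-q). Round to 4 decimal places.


Chi-squared divergence between Bernoulli distributions:
chi^2 = (p-q)^2/q + (p-q)^2/(1-q).
p = 0.85, q = 0.45, p-q = 0.4.
(p-q)^2 = 0.16.
term1 = 0.16/0.45 = 0.355556.
term2 = 0.16/0.55 = 0.290909.
chi^2 = 0.355556 + 0.290909 = 0.6465

0.6465


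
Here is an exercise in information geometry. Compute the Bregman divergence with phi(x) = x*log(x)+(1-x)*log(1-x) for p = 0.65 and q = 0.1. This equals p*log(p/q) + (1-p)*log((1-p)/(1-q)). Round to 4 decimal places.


Bregman divergence with negative entropy generator:
D = p*log(p/q) + (1-p)*log((1-p)/(1-q)).
p = 0.65, q = 0.1.
p*log(p/q) = 0.65*log(0.65/0.1) = 1.216671.
(1-p)*log((1-p)/(1-q)) = 0.35*log(0.35/0.9) = -0.330562.
D = 1.216671 + -0.330562 = 0.8861

0.8861


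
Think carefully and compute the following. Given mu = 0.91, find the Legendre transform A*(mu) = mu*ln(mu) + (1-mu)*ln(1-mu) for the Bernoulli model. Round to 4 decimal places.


Legendre transform for Bernoulli:
A*(mu) = mu*log(mu) + (1-mu)*log(1-mu).
mu = 0.91, 1-mu = 0.09.
mu*log(mu) = 0.91*log(0.91) = -0.085823.
(1-mu)*log(1-mu) = 0.09*log(0.09) = -0.216715.
A* = -0.085823 + -0.216715 = -0.3025

-0.3025


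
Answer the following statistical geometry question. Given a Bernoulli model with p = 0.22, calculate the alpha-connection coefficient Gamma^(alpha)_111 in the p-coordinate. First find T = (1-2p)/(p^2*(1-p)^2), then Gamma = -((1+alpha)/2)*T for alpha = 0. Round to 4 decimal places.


Skewness (Amari-Chentsov) tensor: T = (1-2p)/(p^2*(1-p)^2).
p = 0.22, 1-2p = 0.56, p^2 = 0.0484, (1-p)^2 = 0.6084.
T = 0.56/(0.0484 * 0.6084) = 19.017502.
In the p-coordinate, Gamma^(alpha) = Gamma^(0) - (alpha/2)*T with Gamma^(0) = (1/2)*g'(p) = -T/2,
so Gamma^(alpha) = -((1+alpha)/2)*T.
alpha = 0, -(1+alpha)/2 = -0.5.
Gamma = -0.5 * 19.017502 = -9.5088

-9.5088


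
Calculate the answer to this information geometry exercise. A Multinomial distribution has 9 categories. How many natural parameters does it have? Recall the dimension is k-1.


Exponential family dimension calculation:
For Multinomial with k=9 categories, dim = k-1 = 8.

8


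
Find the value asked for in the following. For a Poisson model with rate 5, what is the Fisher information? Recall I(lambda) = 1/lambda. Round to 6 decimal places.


Fisher information for Poisson: I(lambda) = 1/lambda.
lambda = 5.
I(lambda) = 1/5 = 0.200000

0.200000


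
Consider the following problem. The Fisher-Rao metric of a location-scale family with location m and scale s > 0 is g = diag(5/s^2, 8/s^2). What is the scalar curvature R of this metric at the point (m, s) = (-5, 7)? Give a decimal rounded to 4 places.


The metric has the form g = (A dm^2 + B ds^2)/s^2 with A = 5, B = 8.
Substitute u = sqrt(A/B)*m: g = B*(du^2 + ds^2)/s^2, i.e. B times the
Poincare upper half-plane metric, which has constant Gaussian curvature -1.
Scaling a 2D metric by a constant c divides the Gaussian curvature by c,
so K = -1/B = -1/(8) = -0.1250 everywhere (the point (m, s) = (-5, 7) is irrelevant:
the curvature is constant).
Scalar curvature in dimension 2: R = 2K = -2/(8) = -0.2500.

-0.2500


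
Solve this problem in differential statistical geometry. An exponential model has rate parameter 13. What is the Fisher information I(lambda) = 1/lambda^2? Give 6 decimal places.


Fisher information for exponential: I(lambda) = 1/lambda^2.
lambda = 13, lambda^2 = 169.
I = 1/169 = 0.005917

0.005917


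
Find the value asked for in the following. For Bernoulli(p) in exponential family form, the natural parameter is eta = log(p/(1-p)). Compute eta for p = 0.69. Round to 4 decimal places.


Natural parameter for Bernoulli: eta = log(p/(1-p)).
p = 0.69, 1-p = 0.31.
p/(1-p) = 2.225806.
eta = log(2.225806) = 0.8001

0.8001


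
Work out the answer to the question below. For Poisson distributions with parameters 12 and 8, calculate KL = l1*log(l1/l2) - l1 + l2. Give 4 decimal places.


KL divergence for Poisson:
KL = l1*log(l1/l2) - l1 + l2.
l1 = 12, l2 = 8.
log(12/8) = 0.405465.
l1*log(l1/l2) = 12 * 0.405465 = 4.865581.
KL = 4.865581 - 12 + 8 = 0.8656

0.8656


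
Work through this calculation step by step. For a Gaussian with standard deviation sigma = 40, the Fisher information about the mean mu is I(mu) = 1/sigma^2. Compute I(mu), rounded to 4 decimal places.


The Fisher information for the mean of a normal distribution is I(mu) = 1/sigma^2.
sigma = 40, so sigma^2 = 1600.
I(mu) = 1/1600 = 0.0006

0.0006


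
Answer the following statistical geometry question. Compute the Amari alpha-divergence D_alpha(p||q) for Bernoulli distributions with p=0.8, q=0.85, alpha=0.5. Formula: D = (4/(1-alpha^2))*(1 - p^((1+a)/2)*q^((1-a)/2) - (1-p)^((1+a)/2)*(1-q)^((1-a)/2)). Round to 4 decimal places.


Amari alpha-divergence:
D = (4/(1-alpha^2))*(1 - p^((1+a)/2)*q^((1-a)/2) - (1-p)^((1+a)/2)*(1-q)^((1-a)/2)).
alpha = 0.5, p = 0.8, q = 0.85.
e1 = (1+alpha)/2 = 0.75, e2 = (1-alpha)/2 = 0.25.
t1 = p^e1 * q^e2 = 0.8^0.75 * 0.85^0.25 = 0.812217.
t2 = (1-p)^e1 * (1-q)^e2 = 0.2^0.75 * 0.15^0.25 = 0.186121.
4/(1-alpha^2) = 5.333333.
D = 5.333333*(1 - 0.812217 - 0.186121) = 0.0089

0.0089


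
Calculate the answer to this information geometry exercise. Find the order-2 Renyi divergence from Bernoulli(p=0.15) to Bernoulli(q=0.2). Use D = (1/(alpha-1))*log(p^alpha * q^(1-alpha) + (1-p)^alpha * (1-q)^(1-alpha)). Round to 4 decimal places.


Renyi divergence of order alpha between Bernoulli distributions:
D = (1/(alpha-1))*log(p^alpha * q^(1-alpha) + (1-p)^alpha * (1-q)^(1-alpha)).
alpha = 2, p = 0.15, q = 0.2.
p^alpha * q^(1-alpha) = 0.15^2 * 0.2^-1 = 0.1125.
(1-p)^alpha * (1-q)^(1-alpha) = 0.85^2 * 0.8^-1 = 0.903125.
sum = 0.1125 + 0.903125 = 1.015625.
D = (1/1)*log(1.015625) = 0.0155

0.0155


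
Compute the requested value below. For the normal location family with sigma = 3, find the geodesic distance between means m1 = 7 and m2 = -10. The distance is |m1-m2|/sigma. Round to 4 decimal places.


On the fixed-variance normal subfamily, geodesic distance = |m1-m2|/sigma.
|7 - -10| = 17.
sigma = 3.
d = 17/3 = 5.6667

5.6667


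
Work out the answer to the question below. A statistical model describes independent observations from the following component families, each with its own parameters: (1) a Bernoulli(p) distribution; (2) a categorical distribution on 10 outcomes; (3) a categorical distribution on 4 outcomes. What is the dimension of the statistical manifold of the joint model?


The dimension of a statistical manifold equals the number of free
(independent) real parameters of the model. For a product of independent
blocks the parameter counts add.
- Bernoulli (p): 1.
- categorical on 10 outcomes (probabilities sum to 1): 10-1 = 9.
- categorical on 4 outcomes (probabilities sum to 1): 4-1 = 3.
Total = 1 + 9 + 3 = 13.
Dimension = 13

13


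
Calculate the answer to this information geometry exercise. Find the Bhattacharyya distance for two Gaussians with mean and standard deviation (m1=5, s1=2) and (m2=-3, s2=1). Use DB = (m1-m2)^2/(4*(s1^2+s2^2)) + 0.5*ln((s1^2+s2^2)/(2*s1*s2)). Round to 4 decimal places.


Bhattacharyya distance between two Gaussians:
DB = (m1-m2)^2/(4*(s1^2+s2^2)) + (1/2)*ln((s1^2+s2^2)/(2*s1*s2)).
(m1-m2)^2 = (8)^2 = 64.
s1^2+s2^2 = 4 + 1 = 5.
term1 = 64/20 = 3.2.
term2 = 0.5*ln(5/4.0) = 0.111572.
DB = 3.2 + 0.111572 = 3.3116

3.3116


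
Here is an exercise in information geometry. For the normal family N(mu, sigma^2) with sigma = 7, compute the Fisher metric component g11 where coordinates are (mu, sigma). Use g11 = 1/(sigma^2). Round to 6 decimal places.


For the 2-parameter normal family, the Fisher metric has:
  g11 = 1/sigma^2, g22 = 2/sigma^2.
sigma = 7, sigma^2 = 49.
g11 = 0.020408

0.020408


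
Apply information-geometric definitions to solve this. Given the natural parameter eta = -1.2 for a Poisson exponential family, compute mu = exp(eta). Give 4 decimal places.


Expectation parameter for Poisson exponential family:
mu = exp(eta).
eta = -1.2.
mu = exp(-1.2) = 0.3012

0.3012


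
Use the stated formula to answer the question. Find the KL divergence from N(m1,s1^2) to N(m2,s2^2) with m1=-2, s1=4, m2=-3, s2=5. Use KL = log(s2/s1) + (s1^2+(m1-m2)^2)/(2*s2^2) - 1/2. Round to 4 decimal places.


KL divergence between normal distributions:
KL = log(s2/s1) + (s1^2 + (m1-m2)^2)/(2*s2^2) - 1/2.
log(5/4) = 0.223144.
(4^2 + (-2--3)^2)/(2*5^2) = (16 + 1)/50 = 0.34.
KL = 0.223144 + 0.34 - 0.5 = 0.0631

0.0631


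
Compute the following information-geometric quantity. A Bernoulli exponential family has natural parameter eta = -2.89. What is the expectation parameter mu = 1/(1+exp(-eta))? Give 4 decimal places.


Dual coordinate (expectation parameter) for Bernoulli:
mu = 1/(1+exp(-eta)).
eta = -2.89.
exp(-eta) = exp(2.89) = 17.99331.
mu = 1/(1+17.99331) = 0.0527

0.0527


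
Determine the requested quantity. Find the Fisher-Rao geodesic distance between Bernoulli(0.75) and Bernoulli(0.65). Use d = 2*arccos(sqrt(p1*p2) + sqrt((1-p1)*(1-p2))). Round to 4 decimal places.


Geodesic distance on Bernoulli manifold:
d(p1,p2) = 2*arccos(sqrt(p1*p2) + sqrt((1-p1)*(1-p2))).
sqrt(p1*p2) = sqrt(0.75*0.65) = 0.698212.
sqrt((1-p1)*(1-p2)) = sqrt(0.25*0.35) = 0.295804.
arg = 0.698212 + 0.295804 = 0.994016.
d = 2*arccos(0.994016) = 0.2189

0.2189


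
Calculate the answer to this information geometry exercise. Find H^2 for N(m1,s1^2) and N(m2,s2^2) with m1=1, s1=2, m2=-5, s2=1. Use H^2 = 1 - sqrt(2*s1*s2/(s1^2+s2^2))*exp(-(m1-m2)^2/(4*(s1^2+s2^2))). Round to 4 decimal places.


Squared Hellinger distance for Gaussians:
H^2 = 1 - sqrt(2*s1*s2/(s1^2+s2^2)) * exp(-(m1-m2)^2/(4*(s1^2+s2^2))).
s1^2 = 4, s2^2 = 1, s1^2+s2^2 = 5.
sqrt(2*2*1/(5)) = 0.894427.
(m1-m2)^2 = (6)^2 = 36.
exp(-36/(4*5)) = exp(-1.8) = 0.165299.
H^2 = 1 - 0.894427*0.165299 = 0.8522

0.8522


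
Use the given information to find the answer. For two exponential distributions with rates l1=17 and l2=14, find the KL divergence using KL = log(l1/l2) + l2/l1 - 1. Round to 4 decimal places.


KL divergence for exponential family:
KL = log(l1/l2) + l2/l1 - 1.
log(17/14) = 0.194156.
14/17 = 0.823529.
KL = 0.194156 + 0.823529 - 1 = 0.0177

0.0177


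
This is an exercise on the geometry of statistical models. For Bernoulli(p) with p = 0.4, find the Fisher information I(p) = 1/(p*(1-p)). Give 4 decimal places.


For Bernoulli(p), Fisher information is I(p) = 1/(p*(1-p)).
p = 0.4, 1-p = 0.6.
p*(1-p) = 0.24.
I(p) = 1/0.24 = 4.1667

4.1667


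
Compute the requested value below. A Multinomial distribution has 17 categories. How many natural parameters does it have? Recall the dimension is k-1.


Exponential family dimension calculation:
For Multinomial with k=17 categories, dim = k-1 = 16.

16


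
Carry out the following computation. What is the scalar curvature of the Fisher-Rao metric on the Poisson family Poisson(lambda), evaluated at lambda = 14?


This family has a single free parameter, so its statistical manifold
is 1-dimensional. The Riemann curvature tensor of any 1-dimensional
Riemannian manifold vanishes identically, so R = 0.

0


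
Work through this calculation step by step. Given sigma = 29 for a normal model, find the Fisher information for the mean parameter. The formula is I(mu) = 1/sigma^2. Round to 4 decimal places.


The Fisher information for the mean of a normal distribution is I(mu) = 1/sigma^2.
sigma = 29, so sigma^2 = 841.
I(mu) = 1/841 = 0.0012

0.0012


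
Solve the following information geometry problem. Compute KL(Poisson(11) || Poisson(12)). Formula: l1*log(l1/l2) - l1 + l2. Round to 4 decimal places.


KL divergence for Poisson:
KL = l1*log(l1/l2) - l1 + l2.
l1 = 11, l2 = 12.
log(11/12) = -0.087011.
l1*log(l1/l2) = 11 * -0.087011 = -0.957125.
KL = -0.957125 - 11 + 12 = 0.0429

0.0429


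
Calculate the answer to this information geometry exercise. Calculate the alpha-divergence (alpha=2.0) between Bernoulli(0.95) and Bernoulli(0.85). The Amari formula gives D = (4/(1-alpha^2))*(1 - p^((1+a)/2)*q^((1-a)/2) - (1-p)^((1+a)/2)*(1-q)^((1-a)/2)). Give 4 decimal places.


Amari alpha-divergence:
D = (4/(1-alpha^2))*(1 - p^((1+a)/2)*q^((1-a)/2) - (1-p)^((1+a)/2)*(1-q)^((1-a)/2)).
alpha = 2.0, p = 0.95, q = 0.85.
e1 = (1+alpha)/2 = 1.5, e2 = (1-alpha)/2 = -0.5.
t1 = p^e1 * q^e2 = 0.95^1.5 * 0.85^-0.5 = 1.004329.
t2 = (1-p)^e1 * (1-q)^e2 = 0.05^1.5 * 0.15^-0.5 = 0.028868.
4/(1-alpha^2) = -1.333333.
D = -1.333333*(1 - 1.004329 - 0.028868) = 0.0443

0.0443


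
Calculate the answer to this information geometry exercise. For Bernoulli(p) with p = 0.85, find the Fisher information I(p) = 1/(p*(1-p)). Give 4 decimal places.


For Bernoulli(p), Fisher information is I(p) = 1/(p*(1-p)).
p = 0.85, 1-p = 0.15.
p*(1-p) = 0.1275.
I(p) = 1/0.1275 = 7.8431

7.8431


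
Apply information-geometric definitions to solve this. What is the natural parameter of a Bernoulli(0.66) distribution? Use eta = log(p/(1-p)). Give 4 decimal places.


Natural parameter for Bernoulli: eta = log(p/(1-p)).
p = 0.66, 1-p = 0.34.
p/(1-p) = 1.941176.
eta = log(1.941176) = 0.6633

0.6633


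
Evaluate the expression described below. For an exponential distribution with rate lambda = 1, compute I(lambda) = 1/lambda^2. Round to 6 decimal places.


Fisher information for exponential: I(lambda) = 1/lambda^2.
lambda = 1, lambda^2 = 1.
I = 1/1 = 1.000000

1.000000


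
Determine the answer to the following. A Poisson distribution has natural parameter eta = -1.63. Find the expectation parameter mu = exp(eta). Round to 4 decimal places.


Expectation parameter for Poisson exponential family:
mu = exp(eta).
eta = -1.63.
mu = exp(-1.63) = 0.1959

0.1959


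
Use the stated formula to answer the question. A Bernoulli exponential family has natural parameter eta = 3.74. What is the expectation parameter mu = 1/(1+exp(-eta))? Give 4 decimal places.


Dual coordinate (expectation parameter) for Bernoulli:
mu = 1/(1+exp(-eta)).
eta = 3.74.
exp(-eta) = exp(-3.74) = 0.023754.
mu = 1/(1+0.023754) = 0.9768

0.9768


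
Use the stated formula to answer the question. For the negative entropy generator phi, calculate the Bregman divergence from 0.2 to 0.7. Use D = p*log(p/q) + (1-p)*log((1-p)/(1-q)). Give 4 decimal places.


Bregman divergence with negative entropy generator:
D = p*log(p/q) + (1-p)*log((1-p)/(1-q)).
p = 0.2, q = 0.7.
p*log(p/q) = 0.2*log(0.2/0.7) = -0.250553.
(1-p)*log((1-p)/(1-q)) = 0.8*log(0.8/0.3) = 0.784663.
D = -0.250553 + 0.784663 = 0.5341

0.5341


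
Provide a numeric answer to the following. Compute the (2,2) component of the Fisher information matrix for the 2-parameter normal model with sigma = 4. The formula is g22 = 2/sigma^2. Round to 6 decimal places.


For the 2-parameter normal family, the Fisher metric has:
  g11 = 1/sigma^2, g22 = 2/sigma^2.
sigma = 4, sigma^2 = 16.
g22 = 0.125000

0.125000


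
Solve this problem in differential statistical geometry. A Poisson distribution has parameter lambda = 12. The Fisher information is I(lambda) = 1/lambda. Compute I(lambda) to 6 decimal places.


Fisher information for Poisson: I(lambda) = 1/lambda.
lambda = 12.
I(lambda) = 1/12 = 0.083333

0.083333
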